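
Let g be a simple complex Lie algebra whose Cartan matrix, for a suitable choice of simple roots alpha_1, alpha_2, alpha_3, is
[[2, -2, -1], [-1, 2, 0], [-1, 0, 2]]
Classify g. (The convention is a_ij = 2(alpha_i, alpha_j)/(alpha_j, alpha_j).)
B_3

The matrix has rank 3 with 2's on the diagonal. Reading the off-diagonal entries as Dynkin edges (a single edge where a_ij = a_ji = -1; a double or triple edge where a_ij * a_ji = 2 or 3), the diagram is a chain of 3 nodes with a double edge at one end; the terminal node there is the unique short simple root (B_3). One simple-root ordering that puts it in standard form is (alpha_3, alpha_1, alpha_2). So the algebra is type B_3, i.e. so(7).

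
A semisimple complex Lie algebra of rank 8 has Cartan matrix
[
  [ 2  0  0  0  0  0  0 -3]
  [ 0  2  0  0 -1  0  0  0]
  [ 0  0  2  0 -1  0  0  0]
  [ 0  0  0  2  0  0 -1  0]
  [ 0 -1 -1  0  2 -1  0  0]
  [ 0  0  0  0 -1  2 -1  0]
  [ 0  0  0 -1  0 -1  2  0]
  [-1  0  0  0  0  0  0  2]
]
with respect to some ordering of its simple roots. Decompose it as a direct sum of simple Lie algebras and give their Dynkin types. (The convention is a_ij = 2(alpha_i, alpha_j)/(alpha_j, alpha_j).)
The diagram associated to this matrix has two connected components: the simple roots {alpha_2, alpha_3, alpha_4, alpha_5, alpha_6, alpha_7} form a chain of 4 nodes with a fork of two nodes at one end (D_6), and {alpha_1, alpha_8} form two nodes joined by a triple edge (G_2). A semisimple Lie algebra decomposes uniquely as the direct sum of simple ideals, one per connected component of its Dynkin diagram, so g ≅ D_6 ⊕ G_2 (dimension 66 + 14 = 80).

D_6 (so(12)) + G_2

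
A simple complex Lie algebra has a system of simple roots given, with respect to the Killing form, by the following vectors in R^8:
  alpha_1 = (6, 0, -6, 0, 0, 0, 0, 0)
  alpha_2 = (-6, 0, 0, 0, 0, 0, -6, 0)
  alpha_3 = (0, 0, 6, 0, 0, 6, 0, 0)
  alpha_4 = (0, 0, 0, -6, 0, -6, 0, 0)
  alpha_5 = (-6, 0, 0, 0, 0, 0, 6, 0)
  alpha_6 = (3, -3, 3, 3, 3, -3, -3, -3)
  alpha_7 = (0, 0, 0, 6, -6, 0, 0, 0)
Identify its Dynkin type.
Compute the Cartan integers a_ij = 2(alpha_i, alpha_j)/(alpha_j, alpha_j); the resulting 7x7 Cartan matrix is
[[2, -1, -1, 0, -1, 0, 0], [-1, 2, 0, 0, 0, 0, 0], [-1, 0, 2, -1, 0, 0, 0], [0, 0, -1, 2, 0, 0, -1], [-1, 0, 0, 0, 2, -1, 0], [0, 0, 0, 0, -1, 2, 0], [0, 0, 0, -1, 0, 0, 2]].
All simple roots have the same length, so the diagram is simply laced. The associated Dynkin diagram is a chain of 6 nodes with one extra node attached to the third node from one end (E_7), so the type is E_7.

type E_7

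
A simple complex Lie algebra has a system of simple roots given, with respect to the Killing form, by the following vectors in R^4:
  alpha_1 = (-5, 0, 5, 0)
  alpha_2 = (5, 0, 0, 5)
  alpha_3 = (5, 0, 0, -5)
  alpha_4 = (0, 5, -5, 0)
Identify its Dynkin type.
Compute the Cartan integers a_ij = 2(alpha_i, alpha_j)/(alpha_j, alpha_j); the resulting 4x4 Cartan matrix is
[[2, -1, -1, -1], [-1, 2, 0, 0], [-1, 0, 2, 0], [-1, 0, 0, 2]].
All simple roots have the same length, so the diagram is simply laced. The associated Dynkin diagram is a chain of 2 nodes with a fork of two nodes at one end (D_4), so the type is D_4 (the algebra so(8)).

D_4 (so(8))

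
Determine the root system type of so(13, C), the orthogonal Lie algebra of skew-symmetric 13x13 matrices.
This is so(13) with 13 odd, which has dimension 13(13-1)/2 = 78 and rank (13-1)/2 = 6. In the classification of classical Lie algebras, the orthogonal algebra so(2n+1) in an odd number of variables has type B_n; here n = 6, so the Dynkin diagram is a chain of 6 nodes with a double edge at one end; the terminal node there is the unique short simple root (B_6). Hence the type is B_6.

B_6 (so(13))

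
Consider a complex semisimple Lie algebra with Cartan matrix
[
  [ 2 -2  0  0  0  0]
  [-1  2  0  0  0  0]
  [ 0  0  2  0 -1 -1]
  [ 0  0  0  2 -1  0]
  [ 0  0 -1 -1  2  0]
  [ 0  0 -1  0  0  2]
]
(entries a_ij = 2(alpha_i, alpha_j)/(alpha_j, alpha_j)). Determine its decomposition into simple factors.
The diagram associated to this matrix has two connected components: the simple roots {alpha_3, alpha_4, alpha_5, alpha_6} form a chain of 4 nodes with single edges (A_4), and {alpha_1, alpha_2} form a chain of 2 nodes with a double edge at one end; the terminal node there is the unique short simple root (B_2). A semisimple Lie algebra decomposes uniquely as the direct sum of simple ideals, one per connected component of its Dynkin diagram, so g ≅ A_4 ⊕ B_2 (dimension 24 + 10 = 34).

type A_4 ⊕ type B_2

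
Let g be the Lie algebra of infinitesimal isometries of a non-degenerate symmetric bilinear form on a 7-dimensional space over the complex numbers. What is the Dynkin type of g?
This is so(7) with 7 odd, which has dimension 7(7-1)/2 = 21 and rank (7-1)/2 = 3. In the classification of classical Lie algebras, the orthogonal algebra so(2n+1) in an odd number of variables has type B_n; here n = 3, so the Dynkin diagram is a chain of 3 nodes with a double edge at one end; the terminal node there is the unique short simple root (B_3). Hence the type is B_3.

B_3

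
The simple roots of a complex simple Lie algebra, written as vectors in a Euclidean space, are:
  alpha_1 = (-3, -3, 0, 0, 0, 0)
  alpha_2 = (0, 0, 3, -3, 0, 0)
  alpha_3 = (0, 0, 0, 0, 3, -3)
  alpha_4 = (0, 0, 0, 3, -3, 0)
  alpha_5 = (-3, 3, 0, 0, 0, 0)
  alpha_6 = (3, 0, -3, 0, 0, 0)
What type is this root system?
D_6 (so(12))

Compute the Cartan integers a_ij = 2(alpha_i, alpha_j)/(alpha_j, alpha_j); the resulting 6x6 Cartan matrix is
[[2, 0, 0, 0, 0, -1], [0, 2, 0, -1, 0, -1], [0, 0, 2, -1, 0, 0], [0, -1, -1, 2, 0, 0], [0, 0, 0, 0, 2, -1], [-1, -1, 0, 0, -1, 2]].
All simple roots have the same length, so the diagram is simply laced. The associated Dynkin diagram is a chain of 4 nodes with a fork of two nodes at one end (D_6), so the type is D_6 (the algebra so(12)).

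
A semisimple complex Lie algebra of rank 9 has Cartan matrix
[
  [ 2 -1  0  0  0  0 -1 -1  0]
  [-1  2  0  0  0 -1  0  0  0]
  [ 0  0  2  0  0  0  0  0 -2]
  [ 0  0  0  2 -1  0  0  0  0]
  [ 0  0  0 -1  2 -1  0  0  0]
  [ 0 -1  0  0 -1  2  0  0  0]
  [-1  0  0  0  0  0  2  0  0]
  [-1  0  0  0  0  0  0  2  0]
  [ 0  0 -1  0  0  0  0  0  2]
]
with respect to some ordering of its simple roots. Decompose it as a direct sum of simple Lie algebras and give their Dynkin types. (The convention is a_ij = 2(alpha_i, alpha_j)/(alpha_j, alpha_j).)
The diagram associated to this matrix has two connected components: the simple roots {alpha_3, alpha_9} form a chain of 2 nodes with a double edge at one end; the terminal node there is the unique short simple root (B_2), and {alpha_1, alpha_2, alpha_4, alpha_5, alpha_6, alpha_7, alpha_8} form a chain of 5 nodes with a fork of two nodes at one end (D_7). A semisimple Lie algebra decomposes uniquely as the direct sum of simple ideals, one per connected component of its Dynkin diagram, so g ≅ B_2 ⊕ D_7 (dimension 10 + 91 = 101).

type B_2 ⊕ type D_7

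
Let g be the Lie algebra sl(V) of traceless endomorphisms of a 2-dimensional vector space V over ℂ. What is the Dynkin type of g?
A_1

This is sl(2), which has dimension 2^2 - 1 = 3 and rank 2 - 1 = 1 (a Cartan subalgebra is the diagonal traceless matrices). In the classification of classical Lie algebras, the special linear algebra sl(n+1) has type A_n; here n = 1, so the Dynkin diagram is a chain of 1 nodes with single edges (A_1). Hence the type is A_1.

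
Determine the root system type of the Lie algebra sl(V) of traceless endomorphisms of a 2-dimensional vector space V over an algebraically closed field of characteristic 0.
This is sl(2), which has dimension 2^2 - 1 = 3 and rank 2 - 1 = 1 (a Cartan subalgebra is the diagonal traceless matrices). In the classification of classical Lie algebras, the special linear algebra sl(n+1) has type A_n; here n = 1, so the Dynkin diagram is a chain of 1 nodes with single edges (A_1). Hence the type is A_1.

type A_1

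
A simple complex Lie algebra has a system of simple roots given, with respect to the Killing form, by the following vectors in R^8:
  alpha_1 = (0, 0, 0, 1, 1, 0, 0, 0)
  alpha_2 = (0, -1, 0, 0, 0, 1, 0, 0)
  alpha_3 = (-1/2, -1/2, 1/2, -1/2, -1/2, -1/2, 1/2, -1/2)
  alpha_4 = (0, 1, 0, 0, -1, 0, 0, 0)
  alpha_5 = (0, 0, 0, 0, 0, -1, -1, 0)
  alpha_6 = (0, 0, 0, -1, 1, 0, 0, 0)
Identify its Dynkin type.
Compute the Cartan integers a_ij = 2(alpha_i, alpha_j)/(alpha_j, alpha_j); the resulting 6x6 Cartan matrix is
[[2, 0, -1, -1, 0, 0], [0, 2, 0, -1, -1, 0], [-1, 0, 2, 0, 0, 0], [-1, -1, 0, 2, 0, -1], [0, -1, 0, 0, 2, 0], [0, 0, 0, -1, 0, 2]].
All simple roots have the same length, so the diagram is simply laced. The associated Dynkin diagram is a chain of 5 nodes with one extra node attached to the third node from one end (E_6), so the type is E_6.

E_6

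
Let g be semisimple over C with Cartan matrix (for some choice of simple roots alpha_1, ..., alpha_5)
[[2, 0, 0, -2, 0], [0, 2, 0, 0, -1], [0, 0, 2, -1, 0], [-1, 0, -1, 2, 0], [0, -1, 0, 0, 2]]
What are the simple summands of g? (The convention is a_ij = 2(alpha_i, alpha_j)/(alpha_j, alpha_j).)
The diagram associated to this matrix has two connected components: the simple roots {alpha_2, alpha_5} form a chain of 2 nodes with single edges (A_2), and {alpha_1, alpha_3, alpha_4} form a chain of 3 nodes with a double edge at one end; the terminal node there is the unique long simple root (C_3). A semisimple Lie algebra decomposes uniquely as the direct sum of simple ideals, one per connected component of its Dynkin diagram, so g ≅ A_2 ⊕ C_3 (dimension 8 + 21 = 29).

type A_2 ⊕ type C_3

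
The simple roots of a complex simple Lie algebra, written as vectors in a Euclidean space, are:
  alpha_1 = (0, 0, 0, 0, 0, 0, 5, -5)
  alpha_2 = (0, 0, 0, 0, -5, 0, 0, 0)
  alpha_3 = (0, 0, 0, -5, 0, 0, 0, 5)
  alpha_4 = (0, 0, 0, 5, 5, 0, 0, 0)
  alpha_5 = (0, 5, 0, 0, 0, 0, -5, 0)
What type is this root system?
Compute the Cartan integers a_ij = 2(alpha_i, alpha_j)/(alpha_j, alpha_j); the resulting 5x5 Cartan matrix is
[[2, 0, -1, 0, -1], [0, 2, 0, -1, 0], [-1, 0, 2, -1, 0], [0, -2, -1, 2, 0], [-1, 0, 0, 0, 2]].
The roots have two lengths (squared-length ratio 2:1); the short ones are alpha_{2}. The associated Dynkin diagram is a chain of 5 nodes with a double edge at one end; the terminal node there is the unique short simple root (B_5), so the type is B_5 (the algebra so(11)).

B5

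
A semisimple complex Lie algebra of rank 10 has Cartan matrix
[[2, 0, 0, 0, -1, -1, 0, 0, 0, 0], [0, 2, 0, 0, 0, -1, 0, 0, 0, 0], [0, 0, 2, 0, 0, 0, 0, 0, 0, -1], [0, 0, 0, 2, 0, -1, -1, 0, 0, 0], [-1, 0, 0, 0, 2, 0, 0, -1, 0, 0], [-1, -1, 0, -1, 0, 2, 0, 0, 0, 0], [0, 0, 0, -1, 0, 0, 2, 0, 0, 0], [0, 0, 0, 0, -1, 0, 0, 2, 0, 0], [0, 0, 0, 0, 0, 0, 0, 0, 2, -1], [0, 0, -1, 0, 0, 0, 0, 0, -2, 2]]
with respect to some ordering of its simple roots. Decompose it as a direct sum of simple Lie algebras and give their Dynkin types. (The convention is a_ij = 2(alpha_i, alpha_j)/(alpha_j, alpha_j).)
The diagram associated to this matrix has two connected components: the simple roots {alpha_3, alpha_9, alpha_10} form a chain of 3 nodes with a double edge at one end; the terminal node there is the unique short simple root (B_3), and {alpha_1, alpha_2, alpha_4, alpha_5, alpha_6, alpha_7, alpha_8} form a chain of 6 nodes with one extra node attached to the third node from one end (E_7). A semisimple Lie algebra decomposes uniquely as the direct sum of simple ideals, one per connected component of its Dynkin diagram, so g ≅ B_3 ⊕ E_7 (dimension 21 + 133 = 154).

B_3 (so(7)) + E_7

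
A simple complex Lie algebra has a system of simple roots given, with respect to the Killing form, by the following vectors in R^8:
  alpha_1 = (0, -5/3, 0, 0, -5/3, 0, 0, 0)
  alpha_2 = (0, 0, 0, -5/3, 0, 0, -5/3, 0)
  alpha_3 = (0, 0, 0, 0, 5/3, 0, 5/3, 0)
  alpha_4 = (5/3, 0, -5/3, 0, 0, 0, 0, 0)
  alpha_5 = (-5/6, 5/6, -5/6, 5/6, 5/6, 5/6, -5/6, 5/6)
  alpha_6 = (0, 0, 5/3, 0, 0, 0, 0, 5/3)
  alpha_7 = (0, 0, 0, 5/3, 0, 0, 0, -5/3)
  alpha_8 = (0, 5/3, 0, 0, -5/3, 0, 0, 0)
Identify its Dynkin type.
Compute the Cartan integers a_ij = 2(alpha_i, alpha_j)/(alpha_j, alpha_j); the resulting 8x8 Cartan matrix is
[[2, 0, -1, 0, -1, 0, 0, 0], [0, 2, -1, 0, 0, 0, -1, 0], [-1, -1, 2, 0, 0, 0, 0, -1], [0, 0, 0, 2, 0, -1, 0, 0], [-1, 0, 0, 0, 2, 0, 0, 0], [0, 0, 0, -1, 0, 2, -1, 0], [0, -1, 0, 0, 0, -1, 2, 0], [0, 0, -1, 0, 0, 0, 0, 2]].
All simple roots have the same length, so the diagram is simply laced. The associated Dynkin diagram is a chain of 7 nodes with one extra node attached to the third node from one end (E_8), so the type is E_8.

E8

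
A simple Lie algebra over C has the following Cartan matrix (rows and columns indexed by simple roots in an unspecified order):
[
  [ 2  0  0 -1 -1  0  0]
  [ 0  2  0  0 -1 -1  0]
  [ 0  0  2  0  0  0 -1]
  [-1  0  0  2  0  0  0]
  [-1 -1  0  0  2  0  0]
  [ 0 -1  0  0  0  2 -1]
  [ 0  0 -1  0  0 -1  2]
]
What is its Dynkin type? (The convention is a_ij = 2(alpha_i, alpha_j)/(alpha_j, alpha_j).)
The matrix has rank 7 with 2's on the diagonal. Reading the off-diagonal entries as Dynkin edges (a single edge where a_ij = a_ji = -1; a double or triple edge where a_ij * a_ji = 2 or 3), the diagram is a chain of 7 nodes with single edges (A_7). One simple-root ordering that puts it in standard form is (alpha_3, alpha_7, alpha_6, alpha_2, alpha_5, alpha_1, alpha_4). So the algebra is type A_7, i.e. sl(8).

A_7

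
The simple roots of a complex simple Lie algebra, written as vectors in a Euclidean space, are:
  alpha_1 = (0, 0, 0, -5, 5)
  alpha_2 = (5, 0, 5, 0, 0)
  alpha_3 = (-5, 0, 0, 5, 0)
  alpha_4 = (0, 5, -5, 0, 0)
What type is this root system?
Compute the Cartan integers a_ij = 2(alpha_i, alpha_j)/(alpha_j, alpha_j); the resulting 4x4 Cartan matrix is
[[2, 0, -1, 0], [0, 2, -1, -1], [-1, -1, 2, 0], [0, -1, 0, 2]].
All simple roots have the same length, so the diagram is simply laced. The associated Dynkin diagram is a chain of 4 nodes with single edges (A_4), so the type is A_4 (the algebra sl(5)).

type A_4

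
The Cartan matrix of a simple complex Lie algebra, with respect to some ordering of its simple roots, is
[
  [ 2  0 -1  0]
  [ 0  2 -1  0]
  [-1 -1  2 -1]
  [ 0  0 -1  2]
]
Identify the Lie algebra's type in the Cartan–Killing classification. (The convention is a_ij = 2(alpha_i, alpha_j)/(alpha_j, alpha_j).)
The matrix has rank 4 with 2's on the diagonal. Reading the off-diagonal entries as Dynkin edges (a single edge where a_ij = a_ji = -1; a double or triple edge where a_ij * a_ji = 2 or 3), the diagram is a chain of 2 nodes with a fork of two nodes at one end (D_4). One simple-root ordering that puts it in standard form is (alpha_2, alpha_3, alpha_4, alpha_1). So the algebra is type D_4, i.e. so(8).

D4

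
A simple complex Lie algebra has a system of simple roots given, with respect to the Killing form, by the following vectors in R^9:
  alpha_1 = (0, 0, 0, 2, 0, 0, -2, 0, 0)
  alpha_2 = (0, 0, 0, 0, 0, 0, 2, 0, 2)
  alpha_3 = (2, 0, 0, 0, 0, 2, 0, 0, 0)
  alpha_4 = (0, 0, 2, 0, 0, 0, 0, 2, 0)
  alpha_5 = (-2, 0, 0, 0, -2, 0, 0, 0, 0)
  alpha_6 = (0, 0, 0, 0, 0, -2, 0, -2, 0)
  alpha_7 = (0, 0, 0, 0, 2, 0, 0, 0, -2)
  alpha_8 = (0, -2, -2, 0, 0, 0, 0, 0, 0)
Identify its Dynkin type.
Compute the Cartan integers a_ij = 2(alpha_i, alpha_j)/(alpha_j, alpha_j); the resulting 8x8 Cartan matrix is
[[2, -1, 0, 0, 0, 0, 0, 0], [-1, 2, 0, 0, 0, 0, -1, 0], [0, 0, 2, 0, -1, -1, 0, 0], [0, 0, 0, 2, 0, -1, 0, -1], [0, 0, -1, 0, 2, 0, -1, 0], [0, 0, -1, -1, 0, 2, 0, 0], [0, -1, 0, 0, -1, 0, 2, 0], [0, 0, 0, -1, 0, 0, 0, 2]].
All simple roots have the same length, so the diagram is simply laced. The associated Dynkin diagram is a chain of 8 nodes with single edges (A_8), so the type is A_8 (the algebra sl(9)).

A_8 (sl(9))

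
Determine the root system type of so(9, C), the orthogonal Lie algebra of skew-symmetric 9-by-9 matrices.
B_4

This is so(9) with 9 odd, which has dimension 9(9-1)/2 = 36 and rank (9-1)/2 = 4. In the classification of classical Lie algebras, the orthogonal algebra so(2n+1) in an odd number of variables has type B_n; here n = 4, so the Dynkin diagram is a chain of 4 nodes with a double edge at one end; the terminal node there is the unique short simple root (B_4). Hence the type is B_4.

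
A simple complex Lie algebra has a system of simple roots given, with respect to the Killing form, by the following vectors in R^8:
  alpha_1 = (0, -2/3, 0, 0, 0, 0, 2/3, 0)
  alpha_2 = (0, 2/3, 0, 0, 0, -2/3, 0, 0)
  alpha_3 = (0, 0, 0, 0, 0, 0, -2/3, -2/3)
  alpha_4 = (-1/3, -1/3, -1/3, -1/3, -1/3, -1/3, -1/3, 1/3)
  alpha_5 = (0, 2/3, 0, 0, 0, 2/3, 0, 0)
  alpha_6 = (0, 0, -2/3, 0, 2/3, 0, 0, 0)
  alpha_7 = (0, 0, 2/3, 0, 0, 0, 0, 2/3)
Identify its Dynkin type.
E_7

Compute the Cartan integers a_ij = 2(alpha_i, alpha_j)/(alpha_j, alpha_j); the resulting 7x7 Cartan matrix is
[[2, -1, -1, 0, -1, 0, 0], [-1, 2, 0, 0, 0, 0, 0], [-1, 0, 2, 0, 0, 0, -1], [0, 0, 0, 2, -1, 0, 0], [-1, 0, 0, -1, 2, 0, 0], [0, 0, 0, 0, 0, 2, -1], [0, 0, -1, 0, 0, -1, 2]].
All simple roots have the same length, so the diagram is simply laced. The associated Dynkin diagram is a chain of 6 nodes with one extra node attached to the third node from one end (E_7), so the type is E_7.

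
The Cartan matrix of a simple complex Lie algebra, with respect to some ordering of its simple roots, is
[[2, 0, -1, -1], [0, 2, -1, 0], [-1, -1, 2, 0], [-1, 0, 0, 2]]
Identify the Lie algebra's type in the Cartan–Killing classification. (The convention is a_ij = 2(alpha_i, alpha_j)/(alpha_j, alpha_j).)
A4

The matrix has rank 4 with 2's on the diagonal. Reading the off-diagonal entries as Dynkin edges (a single edge where a_ij = a_ji = -1; a double or triple edge where a_ij * a_ji = 2 or 3), the diagram is a chain of 4 nodes with single edges (A_4). One simple-root ordering that puts it in standard form is (alpha_4, alpha_1, alpha_3, alpha_2). So the algebra is type A_4, i.e. sl(5).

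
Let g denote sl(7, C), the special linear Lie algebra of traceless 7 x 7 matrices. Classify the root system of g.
This is sl(7), which has dimension 7^2 - 1 = 48 and rank 7 - 1 = 6 (a Cartan subalgebra is the diagonal traceless matrices). In the classification of classical Lie algebras, the special linear algebra sl(n+1) has type A_n; here n = 6, so the Dynkin diagram is a chain of 6 nodes with single edges (A_6). Hence the type is A_6.

type A_6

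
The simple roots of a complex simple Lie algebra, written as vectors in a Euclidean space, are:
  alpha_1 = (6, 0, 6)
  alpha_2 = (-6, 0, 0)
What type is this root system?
B2

Compute the Cartan integers a_ij = 2(alpha_i, alpha_j)/(alpha_j, alpha_j); the resulting 2x2 Cartan matrix is
[[2, -2], [-1, 2]].
The roots have two lengths (squared-length ratio 2:1); the short ones are alpha_{2}. The associated Dynkin diagram is a chain of 2 nodes with a double edge at one end; the terminal node there is the unique short simple root (B_2), so the type is B_2 (the algebra so(5)).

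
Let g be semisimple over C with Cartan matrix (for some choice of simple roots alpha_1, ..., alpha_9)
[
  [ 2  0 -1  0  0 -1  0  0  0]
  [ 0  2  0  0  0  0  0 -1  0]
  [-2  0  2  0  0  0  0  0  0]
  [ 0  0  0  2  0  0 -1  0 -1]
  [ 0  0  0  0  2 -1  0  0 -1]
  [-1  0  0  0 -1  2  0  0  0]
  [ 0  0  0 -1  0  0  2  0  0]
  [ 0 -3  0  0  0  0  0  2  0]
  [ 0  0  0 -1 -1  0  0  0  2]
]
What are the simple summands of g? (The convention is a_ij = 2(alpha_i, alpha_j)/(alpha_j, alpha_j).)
C_7 (sp(14)) ⊕ G_2

The diagram associated to this matrix has two connected components: the simple roots {alpha_1, alpha_3, alpha_4, alpha_5, alpha_6, alpha_7, alpha_9} form a chain of 7 nodes with a double edge at one end; the terminal node there is the unique long simple root (C_7), and {alpha_2, alpha_8} form two nodes joined by a triple edge (G_2). A semisimple Lie algebra decomposes uniquely as the direct sum of simple ideals, one per connected component of its Dynkin diagram, so g ≅ C_7 ⊕ G_2 (dimension 105 + 14 = 119).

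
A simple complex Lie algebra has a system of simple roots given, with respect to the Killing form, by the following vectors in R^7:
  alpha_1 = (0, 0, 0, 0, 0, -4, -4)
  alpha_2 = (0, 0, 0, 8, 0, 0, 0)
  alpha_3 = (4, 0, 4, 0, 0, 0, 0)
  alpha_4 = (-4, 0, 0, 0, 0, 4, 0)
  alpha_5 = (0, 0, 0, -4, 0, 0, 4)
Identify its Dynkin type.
Compute the Cartan integers a_ij = 2(alpha_i, alpha_j)/(alpha_j, alpha_j); the resulting 5x5 Cartan matrix is
[[2, 0, 0, -1, -1], [0, 2, 0, 0, -2], [0, 0, 2, -1, 0], [-1, 0, -1, 2, 0], [-1, -1, 0, 0, 2]].
The roots have two lengths (squared-length ratio 2:1); the short ones are alpha_{1,3,4,5}. The associated Dynkin diagram is a chain of 5 nodes with a double edge at one end; the terminal node there is the unique long simple root (C_5), so the type is C_5 (the algebra sp(10)).

C5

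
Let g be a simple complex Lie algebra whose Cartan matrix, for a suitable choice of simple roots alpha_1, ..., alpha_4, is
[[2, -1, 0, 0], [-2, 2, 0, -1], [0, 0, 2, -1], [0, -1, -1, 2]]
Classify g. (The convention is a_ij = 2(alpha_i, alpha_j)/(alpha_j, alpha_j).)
The matrix has rank 4 with 2's on the diagonal. Reading the off-diagonal entries as Dynkin edges (a single edge where a_ij = a_ji = -1; a double or triple edge where a_ij * a_ji = 2 or 3), the diagram is a chain of 4 nodes with a double edge at one end; the terminal node there is the unique short simple root (B_4). One simple-root ordering that puts it in standard form is (alpha_3, alpha_4, alpha_2, alpha_1). So the algebra is type B_4, i.e. so(9).

B4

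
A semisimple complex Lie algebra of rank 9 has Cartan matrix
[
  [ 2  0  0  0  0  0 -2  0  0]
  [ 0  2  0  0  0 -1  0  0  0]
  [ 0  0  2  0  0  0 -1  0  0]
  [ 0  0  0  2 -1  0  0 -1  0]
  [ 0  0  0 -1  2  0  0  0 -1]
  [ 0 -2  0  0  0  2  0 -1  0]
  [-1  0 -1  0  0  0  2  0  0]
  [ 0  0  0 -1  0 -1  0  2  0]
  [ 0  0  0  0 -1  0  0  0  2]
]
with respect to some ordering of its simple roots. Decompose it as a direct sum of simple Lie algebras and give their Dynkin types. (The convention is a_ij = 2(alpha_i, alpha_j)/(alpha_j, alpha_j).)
The diagram associated to this matrix has two connected components: the simple roots {alpha_2, alpha_4, alpha_5, alpha_6, alpha_8, alpha_9} form a chain of 6 nodes with a double edge at one end; the terminal node there is the unique short simple root (B_6), and {alpha_1, alpha_3, alpha_7} form a chain of 3 nodes with a double edge at one end; the terminal node there is the unique long simple root (C_3). A semisimple Lie algebra decomposes uniquely as the direct sum of simple ideals, one per connected component of its Dynkin diagram, so g ≅ B_6 ⊕ C_3 (dimension 78 + 21 = 99).

B_6 ⊕ C_3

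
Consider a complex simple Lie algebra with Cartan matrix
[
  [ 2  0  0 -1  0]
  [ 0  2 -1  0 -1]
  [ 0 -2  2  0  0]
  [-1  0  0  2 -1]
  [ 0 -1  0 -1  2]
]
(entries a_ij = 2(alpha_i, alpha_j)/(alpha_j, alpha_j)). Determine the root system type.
The matrix has rank 5 with 2's on the diagonal. Reading the off-diagonal entries as Dynkin edges (a single edge where a_ij = a_ji = -1; a double or triple edge where a_ij * a_ji = 2 or 3), the diagram is a chain of 5 nodes with a double edge at one end; the terminal node there is the unique long simple root (C_5). One simple-root ordering that puts it in standard form is (alpha_1, alpha_4, alpha_5, alpha_2, alpha_3). So the algebra is type C_5, i.e. sp(10).

type C_5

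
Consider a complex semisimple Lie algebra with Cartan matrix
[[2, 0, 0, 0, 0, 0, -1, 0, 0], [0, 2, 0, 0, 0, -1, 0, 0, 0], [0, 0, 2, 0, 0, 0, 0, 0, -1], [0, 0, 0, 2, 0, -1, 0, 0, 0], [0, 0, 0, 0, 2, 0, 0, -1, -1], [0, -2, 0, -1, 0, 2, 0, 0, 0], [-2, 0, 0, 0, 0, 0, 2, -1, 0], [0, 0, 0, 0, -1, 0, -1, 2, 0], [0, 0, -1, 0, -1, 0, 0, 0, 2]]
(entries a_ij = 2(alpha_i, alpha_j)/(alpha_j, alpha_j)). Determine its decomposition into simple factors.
type B_3 + type B_6

The diagram associated to this matrix has two connected components: the simple roots {alpha_2, alpha_4, alpha_6} form a chain of 3 nodes with a double edge at one end; the terminal node there is the unique short simple root (B_3), and {alpha_1, alpha_3, alpha_5, alpha_7, alpha_8, alpha_9} form a chain of 6 nodes with a double edge at one end; the terminal node there is the unique short simple root (B_6). A semisimple Lie algebra decomposes uniquely as the direct sum of simple ideals, one per connected component of its Dynkin diagram, so g ≅ B_3 ⊕ B_6 (dimension 21 + 78 = 99).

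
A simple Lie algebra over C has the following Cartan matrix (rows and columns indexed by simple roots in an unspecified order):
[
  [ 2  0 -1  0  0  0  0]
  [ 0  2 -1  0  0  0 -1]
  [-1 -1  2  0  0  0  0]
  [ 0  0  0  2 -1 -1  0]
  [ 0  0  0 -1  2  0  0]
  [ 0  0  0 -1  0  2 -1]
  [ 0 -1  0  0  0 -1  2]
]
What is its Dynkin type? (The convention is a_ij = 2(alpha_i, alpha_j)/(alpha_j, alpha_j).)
type A_7

The matrix has rank 7 with 2's on the diagonal. Reading the off-diagonal entries as Dynkin edges (a single edge where a_ij = a_ji = -1; a double or triple edge where a_ij * a_ji = 2 or 3), the diagram is a chain of 7 nodes with single edges (A_7). One simple-root ordering that puts it in standard form is (alpha_5, alpha_4, alpha_6, alpha_7, alpha_2, alpha_3, alpha_1). So the algebra is type A_7, i.e. sl(8).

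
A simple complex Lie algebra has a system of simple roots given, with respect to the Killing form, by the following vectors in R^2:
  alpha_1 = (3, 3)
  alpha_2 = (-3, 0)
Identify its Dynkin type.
type B_2

Compute the Cartan integers a_ij = 2(alpha_i, alpha_j)/(alpha_j, alpha_j); the resulting 2x2 Cartan matrix is
[[2, -2], [-1, 2]].
The roots have two lengths (squared-length ratio 2:1); the short ones are alpha_{2}. The associated Dynkin diagram is a chain of 2 nodes with a double edge at one end; the terminal node there is the unique short simple root (B_2), so the type is B_2 (the algebra so(5)).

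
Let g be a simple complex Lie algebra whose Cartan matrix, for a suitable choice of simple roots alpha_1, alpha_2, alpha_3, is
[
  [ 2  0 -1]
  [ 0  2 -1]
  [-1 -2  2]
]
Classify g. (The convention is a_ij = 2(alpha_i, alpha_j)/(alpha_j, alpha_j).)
B_3 (so(7))

The matrix has rank 3 with 2's on the diagonal. Reading the off-diagonal entries as Dynkin edges (a single edge where a_ij = a_ji = -1; a double or triple edge where a_ij * a_ji = 2 or 3), the diagram is a chain of 3 nodes with a double edge at one end; the terminal node there is the unique short simple root (B_3). One simple-root ordering that puts it in standard form is (alpha_1, alpha_3, alpha_2). So the algebra is type B_3, i.e. so(7).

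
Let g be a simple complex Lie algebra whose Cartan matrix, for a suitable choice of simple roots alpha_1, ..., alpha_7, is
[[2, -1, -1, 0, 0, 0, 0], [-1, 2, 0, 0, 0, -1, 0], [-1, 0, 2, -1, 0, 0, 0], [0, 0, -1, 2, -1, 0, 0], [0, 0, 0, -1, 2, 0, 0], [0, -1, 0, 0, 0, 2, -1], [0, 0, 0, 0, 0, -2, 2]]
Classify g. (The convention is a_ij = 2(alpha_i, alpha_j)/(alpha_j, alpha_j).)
The matrix has rank 7 with 2's on the diagonal. Reading the off-diagonal entries as Dynkin edges (a single edge where a_ij = a_ji = -1; a double or triple edge where a_ij * a_ji = 2 or 3), the diagram is a chain of 7 nodes with a double edge at one end; the terminal node there is the unique long simple root (C_7). One simple-root ordering that puts it in standard form is (alpha_5, alpha_4, alpha_3, alpha_1, alpha_2, alpha_6, alpha_7). So the algebra is type C_7, i.e. sp(14).

C_7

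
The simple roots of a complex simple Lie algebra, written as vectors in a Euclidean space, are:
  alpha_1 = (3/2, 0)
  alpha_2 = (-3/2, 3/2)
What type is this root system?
Compute the Cartan integers a_ij = 2(alpha_i, alpha_j)/(alpha_j, alpha_j); the resulting 2x2 Cartan matrix is
[[2, -1], [-2, 2]].
The roots have two lengths (squared-length ratio 2:1); the short ones are alpha_{1}. The associated Dynkin diagram is a chain of 2 nodes with a double edge at one end; the terminal node there is the unique short simple root (B_2), so the type is B_2 (the algebra so(5)).

B_2 (so(5))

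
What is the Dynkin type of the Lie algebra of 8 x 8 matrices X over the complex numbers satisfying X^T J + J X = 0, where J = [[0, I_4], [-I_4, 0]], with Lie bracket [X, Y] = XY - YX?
C_4 (sp(8))

This is sp(8), which has dimension 8(8+1)/2 = 36 and rank 8/2 = 4. In the classification of classical Lie algebras, the symplectic algebra sp(2n) has type C_n; here n = 4, so the Dynkin diagram is a chain of 4 nodes with a double edge at one end; the terminal node there is the unique long simple root (C_4). Hence the type is C_4.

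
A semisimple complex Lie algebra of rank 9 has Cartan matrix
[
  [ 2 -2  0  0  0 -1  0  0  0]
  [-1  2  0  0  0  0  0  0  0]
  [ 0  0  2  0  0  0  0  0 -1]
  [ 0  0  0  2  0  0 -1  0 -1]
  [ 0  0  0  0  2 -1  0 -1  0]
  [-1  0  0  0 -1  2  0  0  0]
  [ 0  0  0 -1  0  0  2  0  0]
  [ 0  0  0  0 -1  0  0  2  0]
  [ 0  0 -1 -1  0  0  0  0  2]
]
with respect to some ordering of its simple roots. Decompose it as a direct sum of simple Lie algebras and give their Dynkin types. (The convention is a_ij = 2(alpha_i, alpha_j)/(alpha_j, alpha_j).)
A_4 (sl(5)) + B_5 (so(11))

The diagram associated to this matrix has two connected components: the simple roots {alpha_3, alpha_4, alpha_7, alpha_9} form a chain of 4 nodes with single edges (A_4), and {alpha_1, alpha_2, alpha_5, alpha_6, alpha_8} form a chain of 5 nodes with a double edge at one end; the terminal node there is the unique short simple root (B_5). A semisimple Lie algebra decomposes uniquely as the direct sum of simple ideals, one per connected component of its Dynkin diagram, so g ≅ A_4 ⊕ B_5 (dimension 24 + 55 = 79).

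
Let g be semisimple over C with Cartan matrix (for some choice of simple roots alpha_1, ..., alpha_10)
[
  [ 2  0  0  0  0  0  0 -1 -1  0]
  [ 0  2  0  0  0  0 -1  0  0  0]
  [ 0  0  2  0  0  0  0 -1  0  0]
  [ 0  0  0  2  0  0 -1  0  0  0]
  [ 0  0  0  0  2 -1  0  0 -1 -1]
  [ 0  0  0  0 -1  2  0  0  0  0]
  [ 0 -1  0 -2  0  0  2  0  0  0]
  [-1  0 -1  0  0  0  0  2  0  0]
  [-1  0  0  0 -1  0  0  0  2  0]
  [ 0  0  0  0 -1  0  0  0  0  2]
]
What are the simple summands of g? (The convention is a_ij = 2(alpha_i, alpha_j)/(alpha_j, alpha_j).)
B_3 ⊕ D_7

The diagram associated to this matrix has two connected components: the simple roots {alpha_2, alpha_4, alpha_7} form a chain of 3 nodes with a double edge at one end; the terminal node there is the unique short simple root (B_3), and {alpha_1, alpha_3, alpha_5, alpha_6, alpha_8, alpha_9, alpha_10} form a chain of 5 nodes with a fork of two nodes at one end (D_7). A semisimple Lie algebra decomposes uniquely as the direct sum of simple ideals, one per connected component of its Dynkin diagram, so g ≅ B_3 ⊕ D_7 (dimension 21 + 91 = 112).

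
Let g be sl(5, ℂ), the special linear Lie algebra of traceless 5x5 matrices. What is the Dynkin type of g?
A_4

This is sl(5), which has dimension 5^2 - 1 = 24 and rank 5 - 1 = 4 (a Cartan subalgebra is the diagonal traceless matrices). In the classification of classical Lie algebras, the special linear algebra sl(n+1) has type A_n; here n = 4, so the Dynkin diagram is a chain of 4 nodes with single edges (A_4). Hence the type is A_4.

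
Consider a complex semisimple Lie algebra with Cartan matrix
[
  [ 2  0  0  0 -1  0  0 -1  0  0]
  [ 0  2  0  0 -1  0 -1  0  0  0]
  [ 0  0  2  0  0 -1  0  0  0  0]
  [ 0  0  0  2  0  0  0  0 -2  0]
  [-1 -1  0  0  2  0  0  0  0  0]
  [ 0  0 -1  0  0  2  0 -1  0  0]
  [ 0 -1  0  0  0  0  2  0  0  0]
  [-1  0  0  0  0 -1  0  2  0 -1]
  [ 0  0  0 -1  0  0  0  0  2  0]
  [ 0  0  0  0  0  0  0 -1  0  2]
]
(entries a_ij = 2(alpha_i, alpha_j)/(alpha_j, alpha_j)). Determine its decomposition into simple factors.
B_2 + E_8

The diagram associated to this matrix has two connected components: the simple roots {alpha_4, alpha_9} form a chain of 2 nodes with a double edge at one end; the terminal node there is the unique short simple root (B_2), and {alpha_1, alpha_2, alpha_3, alpha_5, alpha_6, alpha_7, alpha_8, alpha_10} form a chain of 7 nodes with one extra node attached to the third node from one end (E_8). A semisimple Lie algebra decomposes uniquely as the direct sum of simple ideals, one per connected component of its Dynkin diagram, so g ≅ B_2 ⊕ E_8 (dimension 10 + 248 = 258).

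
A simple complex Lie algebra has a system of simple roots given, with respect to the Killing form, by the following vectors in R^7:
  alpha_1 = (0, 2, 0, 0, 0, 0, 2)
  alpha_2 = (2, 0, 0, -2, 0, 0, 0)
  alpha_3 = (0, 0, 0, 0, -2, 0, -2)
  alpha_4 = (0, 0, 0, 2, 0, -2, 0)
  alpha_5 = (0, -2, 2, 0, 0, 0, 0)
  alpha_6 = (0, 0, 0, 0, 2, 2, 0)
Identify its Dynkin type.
Compute the Cartan integers a_ij = 2(alpha_i, alpha_j)/(alpha_j, alpha_j); the resulting 6x6 Cartan matrix is
[[2, 0, -1, 0, -1, 0], [0, 2, 0, -1, 0, 0], [-1, 0, 2, 0, 0, -1], [0, -1, 0, 2, 0, -1], [-1, 0, 0, 0, 2, 0], [0, 0, -1, -1, 0, 2]].
All simple roots have the same length, so the diagram is simply laced. The associated Dynkin diagram is a chain of 6 nodes with single edges (A_6), so the type is A_6 (the algebra sl(7)).

type A_6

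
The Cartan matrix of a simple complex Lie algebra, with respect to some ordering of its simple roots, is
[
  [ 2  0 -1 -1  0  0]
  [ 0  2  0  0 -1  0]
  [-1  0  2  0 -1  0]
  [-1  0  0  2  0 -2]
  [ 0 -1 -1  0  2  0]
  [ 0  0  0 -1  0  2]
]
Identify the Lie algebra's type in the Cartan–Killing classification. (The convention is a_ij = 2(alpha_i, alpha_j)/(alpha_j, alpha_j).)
B_6 (so(13))

The matrix has rank 6 with 2's on the diagonal. Reading the off-diagonal entries as Dynkin edges (a single edge where a_ij = a_ji = -1; a double or triple edge where a_ij * a_ji = 2 or 3), the diagram is a chain of 6 nodes with a double edge at one end; the terminal node there is the unique short simple root (B_6). One simple-root ordering that puts it in standard form is (alpha_2, alpha_5, alpha_3, alpha_1, alpha_4, alpha_6). So the algebra is type B_6, i.e. so(13).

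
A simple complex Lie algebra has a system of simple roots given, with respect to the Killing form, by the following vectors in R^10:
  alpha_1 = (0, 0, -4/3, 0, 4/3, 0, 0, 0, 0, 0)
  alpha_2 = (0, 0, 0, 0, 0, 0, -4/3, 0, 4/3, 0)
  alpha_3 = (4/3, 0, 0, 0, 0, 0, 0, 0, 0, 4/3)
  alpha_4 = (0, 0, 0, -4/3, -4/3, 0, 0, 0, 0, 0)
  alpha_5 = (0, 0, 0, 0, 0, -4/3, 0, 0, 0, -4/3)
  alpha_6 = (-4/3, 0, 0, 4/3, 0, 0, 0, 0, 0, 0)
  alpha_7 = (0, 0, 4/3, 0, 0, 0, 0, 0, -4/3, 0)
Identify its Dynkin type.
A_7

Compute the Cartan integers a_ij = 2(alpha_i, alpha_j)/(alpha_j, alpha_j); the resulting 7x7 Cartan matrix is
[[2, 0, 0, -1, 0, 0, -1], [0, 2, 0, 0, 0, 0, -1], [0, 0, 2, 0, -1, -1, 0], [-1, 0, 0, 2, 0, -1, 0], [0, 0, -1, 0, 2, 0, 0], [0, 0, -1, -1, 0, 2, 0], [-1, -1, 0, 0, 0, 0, 2]].
All simple roots have the same length, so the diagram is simply laced. The associated Dynkin diagram is a chain of 7 nodes with single edges (A_7), so the type is A_7 (the algebra sl(8)).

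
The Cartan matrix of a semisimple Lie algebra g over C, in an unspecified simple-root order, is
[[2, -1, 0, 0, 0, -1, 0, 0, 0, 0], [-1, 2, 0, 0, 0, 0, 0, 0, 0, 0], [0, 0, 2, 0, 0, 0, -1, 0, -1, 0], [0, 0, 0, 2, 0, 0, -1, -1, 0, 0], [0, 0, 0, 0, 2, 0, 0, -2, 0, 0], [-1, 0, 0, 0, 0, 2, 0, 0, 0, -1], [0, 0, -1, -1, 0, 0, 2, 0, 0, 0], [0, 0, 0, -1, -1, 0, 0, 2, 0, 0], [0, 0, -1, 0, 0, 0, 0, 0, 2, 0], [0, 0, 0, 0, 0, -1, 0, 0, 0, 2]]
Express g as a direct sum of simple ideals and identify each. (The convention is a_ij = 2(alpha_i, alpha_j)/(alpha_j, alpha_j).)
A_4 (sl(5)) + C_6 (sp(12))

The diagram associated to this matrix has two connected components: the simple roots {alpha_1, alpha_2, alpha_6, alpha_10} form a chain of 4 nodes with single edges (A_4), and {alpha_3, alpha_4, alpha_5, alpha_7, alpha_8, alpha_9} form a chain of 6 nodes with a double edge at one end; the terminal node there is the unique long simple root (C_6). A semisimple Lie algebra decomposes uniquely as the direct sum of simple ideals, one per connected component of its Dynkin diagram, so g ≅ A_4 ⊕ C_6 (dimension 24 + 78 = 102).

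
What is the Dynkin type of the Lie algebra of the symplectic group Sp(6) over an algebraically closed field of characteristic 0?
type C_3

This is sp(6), which has dimension 6(6+1)/2 = 21 and rank 6/2 = 3. In the classification of classical Lie algebras, the symplectic algebra sp(2n) has type C_n; here n = 3, so the Dynkin diagram is a chain of 3 nodes with a double edge at one end; the terminal node there is the unique long simple root (C_3). Hence the type is C_3.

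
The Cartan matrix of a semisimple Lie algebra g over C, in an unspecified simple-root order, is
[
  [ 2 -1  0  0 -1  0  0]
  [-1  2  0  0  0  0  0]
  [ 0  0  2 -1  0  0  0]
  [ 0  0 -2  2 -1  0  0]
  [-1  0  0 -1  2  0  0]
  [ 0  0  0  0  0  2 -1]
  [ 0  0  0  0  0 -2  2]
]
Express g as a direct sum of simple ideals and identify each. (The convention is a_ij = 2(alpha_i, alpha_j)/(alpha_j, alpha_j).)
The diagram associated to this matrix has two connected components: the simple roots {alpha_6, alpha_7} form a chain of 2 nodes with a double edge at one end; the terminal node there is the unique short simple root (B_2), and {alpha_1, alpha_2, alpha_3, alpha_4, alpha_5} form a chain of 5 nodes with a double edge at one end; the terminal node there is the unique short simple root (B_5). A semisimple Lie algebra decomposes uniquely as the direct sum of simple ideals, one per connected component of its Dynkin diagram, so g ≅ B_2 ⊕ B_5 (dimension 10 + 55 = 65).

B2 + B5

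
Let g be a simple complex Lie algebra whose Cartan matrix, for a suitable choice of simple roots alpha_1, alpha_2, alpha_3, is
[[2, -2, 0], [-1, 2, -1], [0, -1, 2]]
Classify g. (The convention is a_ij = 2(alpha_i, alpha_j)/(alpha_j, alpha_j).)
C3

The matrix has rank 3 with 2's on the diagonal. Reading the off-diagonal entries as Dynkin edges (a single edge where a_ij = a_ji = -1; a double or triple edge where a_ij * a_ji = 2 or 3), the diagram is a chain of 3 nodes with a double edge at one end; the terminal node there is the unique long simple root (C_3). One simple-root ordering that puts it in standard form is (alpha_3, alpha_2, alpha_1). So the algebra is type C_3, i.e. sp(6).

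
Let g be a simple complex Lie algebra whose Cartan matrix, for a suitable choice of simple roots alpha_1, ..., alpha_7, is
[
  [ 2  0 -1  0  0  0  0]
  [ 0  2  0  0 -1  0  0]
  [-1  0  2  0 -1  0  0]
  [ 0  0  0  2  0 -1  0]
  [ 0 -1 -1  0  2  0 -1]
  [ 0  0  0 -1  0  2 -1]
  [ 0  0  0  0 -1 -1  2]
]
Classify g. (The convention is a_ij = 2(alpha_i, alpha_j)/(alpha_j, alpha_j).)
The matrix has rank 7 with 2's on the diagonal. Reading the off-diagonal entries as Dynkin edges (a single edge where a_ij = a_ji = -1; a double or triple edge where a_ij * a_ji = 2 or 3), the diagram is a chain of 6 nodes with one extra node attached to the third node from one end (E_7). One simple-root ordering that puts it in standard form is (alpha_1, alpha_2, alpha_3, alpha_5, alpha_7, alpha_6, alpha_4). So the algebra is type E_7.

E_7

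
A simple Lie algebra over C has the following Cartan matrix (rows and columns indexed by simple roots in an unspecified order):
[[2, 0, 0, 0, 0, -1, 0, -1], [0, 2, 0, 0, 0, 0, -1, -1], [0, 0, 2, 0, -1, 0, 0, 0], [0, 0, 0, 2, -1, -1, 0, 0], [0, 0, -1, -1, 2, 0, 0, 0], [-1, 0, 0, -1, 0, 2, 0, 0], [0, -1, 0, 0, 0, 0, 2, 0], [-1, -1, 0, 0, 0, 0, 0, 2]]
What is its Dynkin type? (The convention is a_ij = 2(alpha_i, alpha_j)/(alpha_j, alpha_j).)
The matrix has rank 8 with 2's on the diagonal. Reading the off-diagonal entries as Dynkin edges (a single edge where a_ij = a_ji = -1; a double or triple edge where a_ij * a_ji = 2 or 3), the diagram is a chain of 8 nodes with single edges (A_8). One simple-root ordering that puts it in standard form is (alpha_3, alpha_5, alpha_4, alpha_6, alpha_1, alpha_8, alpha_2, alpha_7). So the algebra is type A_8, i.e. sl(9).

A8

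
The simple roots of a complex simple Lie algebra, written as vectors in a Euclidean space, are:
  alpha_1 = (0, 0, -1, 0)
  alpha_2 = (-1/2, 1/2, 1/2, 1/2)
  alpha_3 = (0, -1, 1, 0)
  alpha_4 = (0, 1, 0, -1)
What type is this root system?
F_4

Compute the Cartan integers a_ij = 2(alpha_i, alpha_j)/(alpha_j, alpha_j); the resulting 4x4 Cartan matrix is
[[2, -1, -1, 0], [-1, 2, 0, 0], [-2, 0, 2, -1], [0, 0, -1, 2]].
The roots have two lengths (squared-length ratio 2:1); the short ones are alpha_{1,2}. The associated Dynkin diagram is a chain of 4 nodes with a double edge between the middle two (F_4), so the type is F_4.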